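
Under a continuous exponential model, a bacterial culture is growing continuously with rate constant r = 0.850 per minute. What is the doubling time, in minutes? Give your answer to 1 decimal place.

doubling time = ln(2) / |r| = 0.69315 / 0.85

doubling time ≈ 0.8 minutes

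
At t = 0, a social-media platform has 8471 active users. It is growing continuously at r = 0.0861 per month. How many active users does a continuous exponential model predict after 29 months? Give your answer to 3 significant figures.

P(29) = 8471 · e^(0.0861·29) = 8471 · e^(2.4969)
= 8471 · 12.14479 ≈ 102878.49

≈ 103,000 active users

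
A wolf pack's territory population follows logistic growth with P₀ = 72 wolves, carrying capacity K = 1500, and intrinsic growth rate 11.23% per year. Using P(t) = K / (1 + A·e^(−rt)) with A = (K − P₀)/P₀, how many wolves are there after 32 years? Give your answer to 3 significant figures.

≈ 971 wolves

A = (1500 − 72)/72 = 19.83333
P(32) = 1500 / (1 + 19.83333·e^(−0.1123·32)) = 1500 / (1 + 19.83333·0.027499)
= 1500 / 1.5454 ≈ 970.62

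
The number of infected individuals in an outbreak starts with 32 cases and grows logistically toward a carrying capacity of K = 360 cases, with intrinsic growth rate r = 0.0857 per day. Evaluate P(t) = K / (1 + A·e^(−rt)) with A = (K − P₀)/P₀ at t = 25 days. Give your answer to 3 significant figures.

≈ 163 cases

A = (360 − 32)/32 = 10.25
P(25) = 360 / (1 + 10.25·e^(−0.0857·25)) = 360 / (1 + 10.25·0.117361)
= 360 / 2.20295 ≈ 163.42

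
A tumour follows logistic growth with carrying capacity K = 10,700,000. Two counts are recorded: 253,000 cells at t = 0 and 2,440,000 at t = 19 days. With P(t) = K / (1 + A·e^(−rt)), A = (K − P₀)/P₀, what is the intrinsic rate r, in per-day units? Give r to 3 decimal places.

A = (10700000 − 253000)/253000 = 41.29249
2440000 = 10700000/(1 + 41.29249·e^(−r·19)) → e^(−19r) = (4.38525 − 1)/41.29249 = 0.081982
r = −ln(0.081982)/19 = 2.50125/19

r ≈ 0.132 per day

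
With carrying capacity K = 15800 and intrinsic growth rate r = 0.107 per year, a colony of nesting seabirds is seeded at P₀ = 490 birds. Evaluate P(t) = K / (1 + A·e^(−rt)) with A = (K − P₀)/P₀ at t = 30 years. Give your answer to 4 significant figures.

A = (15800 − 490)/490 = 31.2449
P(30) = 15800 / (1 + 31.2449·e^(−0.107·30)) = 15800 / (1 + 31.2449·0.040357)
= 15800 / 2.26094 ≈ 6988.25

≈ 6,988 birds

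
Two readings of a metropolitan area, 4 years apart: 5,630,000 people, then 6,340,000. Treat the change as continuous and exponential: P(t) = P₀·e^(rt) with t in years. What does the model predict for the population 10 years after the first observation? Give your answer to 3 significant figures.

≈ 7,580,000 people

r = ln(6340000/5630000) / 4 ≈ 0.029692 per year
P(10) = 5630000 · e^(0.029692·10) = 5630000 · 1.34571 ≈ 7576359.13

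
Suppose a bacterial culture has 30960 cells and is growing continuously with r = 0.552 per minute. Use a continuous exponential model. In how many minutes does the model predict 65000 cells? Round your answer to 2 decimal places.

65000 = 30960 · e^(0.552·t)
t = ln(65000/30960) / 0.552 = ln(2.09948) / 0.552 = 0.74169 / 0.552

t ≈ 1.34 minutes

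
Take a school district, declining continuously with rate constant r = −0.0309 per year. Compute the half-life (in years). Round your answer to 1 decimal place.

half-life = ln(2) / |r| = 0.69315 / 0.0309

half-life ≈ 22.4 years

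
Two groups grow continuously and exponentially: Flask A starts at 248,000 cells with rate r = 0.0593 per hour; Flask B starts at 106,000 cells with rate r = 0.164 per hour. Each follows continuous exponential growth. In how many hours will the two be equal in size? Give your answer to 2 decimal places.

248000·e^(0.0593t) = 106000·e^(0.164t)
248000/106000 = e^((0.164 − 0.0593)t) → ln(2.33962) = 0.1047·t
t = 0.84999 / 0.1047

t ≈ 8.12 hours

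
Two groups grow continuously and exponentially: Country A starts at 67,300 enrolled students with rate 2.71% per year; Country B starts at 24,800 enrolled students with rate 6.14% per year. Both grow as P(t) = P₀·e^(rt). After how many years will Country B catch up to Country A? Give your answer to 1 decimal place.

t ≈ 29.1 years

67300·e^(0.0271t) = 24800·e^(0.0614t)
67300/24800 = e^((0.0614 − 0.0271)t) → ln(2.71371) = 0.0343·t
t = 0.99832 / 0.0343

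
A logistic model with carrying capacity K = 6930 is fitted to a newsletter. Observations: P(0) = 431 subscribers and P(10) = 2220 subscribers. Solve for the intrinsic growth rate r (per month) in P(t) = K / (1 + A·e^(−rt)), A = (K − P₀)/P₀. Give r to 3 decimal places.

A = (6930 − 431)/431 = 15.07889
2220 = 6930/(1 + 15.07889·e^(−r·10)) → e^(−10r) = (3.12162 − 1)/15.07889 = 0.140701
r = −ln(0.140701)/10 = 1.96111/10

r ≈ 0.196 per month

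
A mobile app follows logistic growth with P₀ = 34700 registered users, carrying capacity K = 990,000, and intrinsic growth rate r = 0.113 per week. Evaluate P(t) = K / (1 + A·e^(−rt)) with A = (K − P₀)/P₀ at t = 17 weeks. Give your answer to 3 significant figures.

≈ 197,000 registered users

A = (990000 − 34700)/34700 = 27.53026
P(17) = 990000 / (1 + 27.53026·e^(−0.113·17)) = 990000 / (1 + 27.53026·0.14646)
= 990000 / 5.03209 ≈ 196737.2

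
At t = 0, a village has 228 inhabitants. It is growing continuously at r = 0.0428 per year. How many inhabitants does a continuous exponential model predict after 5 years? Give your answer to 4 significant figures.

≈ 282.4 inhabitants

P(5) = 228 · e^(0.0428·5) = 228 · e^(0.214)
= 228 · 1.23862 ≈ 282.41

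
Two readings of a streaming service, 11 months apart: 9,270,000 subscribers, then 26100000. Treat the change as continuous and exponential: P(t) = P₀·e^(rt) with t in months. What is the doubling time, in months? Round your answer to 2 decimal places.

doubling time ≈ 7.37 months

r = ln(26100000/9270000) / 11 = ln(2.81553) / 11 ≈ 0.094105 per month
doubling time = ln 2 / |r| = 0.69315 / 0.094105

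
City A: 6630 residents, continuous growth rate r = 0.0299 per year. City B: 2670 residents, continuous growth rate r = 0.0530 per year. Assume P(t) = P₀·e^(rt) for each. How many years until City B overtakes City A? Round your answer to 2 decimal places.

t ≈ 39.37 years

6630·e^(0.0299t) = 2670·e^(0.053t)
6630/2670 = e^((0.053 − 0.0299)t) → ln(2.48315) = 0.0231·t
t = 0.90953 / 0.0231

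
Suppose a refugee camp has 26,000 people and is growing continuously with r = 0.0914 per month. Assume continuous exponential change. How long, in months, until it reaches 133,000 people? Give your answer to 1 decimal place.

t ≈ 17.9 months

133000 = 26000 · e^(0.0914·t)
t = ln(133000/26000) / 0.0914 = ln(5.11538) / 0.0914 = 1.63225 / 0.0914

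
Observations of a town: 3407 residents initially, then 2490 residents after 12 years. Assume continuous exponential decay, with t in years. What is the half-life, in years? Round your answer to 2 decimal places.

r = ln(2490/3407) / 12 = ln(0.73085) / 12 ≈ -0.026129 per year
half-life = ln 2 / |r| = 0.69315 / 0.026129

half-life ≈ 26.53 years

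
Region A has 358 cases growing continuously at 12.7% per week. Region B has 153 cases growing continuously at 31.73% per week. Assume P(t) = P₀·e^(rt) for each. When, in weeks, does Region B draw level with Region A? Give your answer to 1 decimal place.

t ≈ 4.5 weeks

358·e^(0.127t) = 153·e^(0.3173t)
358/153 = e^((0.3173 − 0.127)t) → ln(2.33987) = 0.1903·t
t = 0.8501 / 0.1903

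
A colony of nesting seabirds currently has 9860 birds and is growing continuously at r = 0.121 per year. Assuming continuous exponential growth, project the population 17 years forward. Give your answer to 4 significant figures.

P(17) = 9860 · e^(0.121·17) = 9860 · e^(2.057)
= 9860 · 7.82247 ≈ 77129.53

≈ 77,130 birds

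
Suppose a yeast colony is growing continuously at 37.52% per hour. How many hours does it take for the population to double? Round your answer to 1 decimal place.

doubling time = ln(2) / |r| = 0.69315 / 0.3752

doubling time ≈ 1.8 hours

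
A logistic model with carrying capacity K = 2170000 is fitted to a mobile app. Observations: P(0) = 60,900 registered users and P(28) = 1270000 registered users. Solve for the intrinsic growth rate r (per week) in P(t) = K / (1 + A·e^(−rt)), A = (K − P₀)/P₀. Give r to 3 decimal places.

A = (2170000 − 60900)/60900 = 34.63218
1270000 = 2170000/(1 + 34.63218·e^(−r·28)) → e^(−28r) = (1.70866 − 1)/34.63218 = 0.020463
r = −ln(0.020463)/28 = 3.88916/28

r ≈ 0.139 per week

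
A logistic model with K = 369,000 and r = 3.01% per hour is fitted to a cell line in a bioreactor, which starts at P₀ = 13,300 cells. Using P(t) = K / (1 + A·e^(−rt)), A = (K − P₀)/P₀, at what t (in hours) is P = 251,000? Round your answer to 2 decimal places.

t ≈ 134.26 hours

A = (369000 − 13300)/13300 = 26.74436
251000 = 369000/(1 + 26.74436·e^(−0.0301t)) → 1 + 26.74436·e^(−0.0301t) = 1.47012
e^(−0.0301t) = 0.017578 → t = ln(56.88843)/0.0301 = 4.04109/0.0301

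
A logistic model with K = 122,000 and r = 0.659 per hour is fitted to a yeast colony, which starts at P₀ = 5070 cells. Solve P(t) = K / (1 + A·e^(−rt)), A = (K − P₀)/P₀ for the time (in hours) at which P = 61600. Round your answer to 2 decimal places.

A = (122000 − 5070)/5070 = 23.06312
61600 = 122000/(1 + 23.06312·e^(−0.659t)) → 1 + 23.06312·e^(−0.659t) = 1.98052
e^(−0.659t) = 0.042515 → t = ln(23.52132)/0.659 = 3.15791/0.659

t ≈ 4.79 hours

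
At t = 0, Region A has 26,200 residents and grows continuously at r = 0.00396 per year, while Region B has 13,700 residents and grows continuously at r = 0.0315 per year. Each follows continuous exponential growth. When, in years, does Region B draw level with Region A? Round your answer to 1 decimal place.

26200·e^(0.00396t) = 13700·e^(0.0315t)
26200/13700 = e^((0.0315 − 0.00396)t) → ln(1.91241) = 0.02754·t
t = 0.64836 / 0.02754

t ≈ 23.5 years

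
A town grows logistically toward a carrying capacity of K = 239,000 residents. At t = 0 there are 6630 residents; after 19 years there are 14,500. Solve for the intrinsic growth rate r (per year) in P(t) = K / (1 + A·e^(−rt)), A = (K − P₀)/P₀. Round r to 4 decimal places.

A = (239000 − 6630)/6630 = 35.04827
14500 = 239000/(1 + 35.04827·e^(−r·19)) → e^(−19r) = (16.48276 − 1)/35.04827 = 0.441755
r = −ln(0.441755)/19 = 0.817/19

r ≈ 0.0430 per year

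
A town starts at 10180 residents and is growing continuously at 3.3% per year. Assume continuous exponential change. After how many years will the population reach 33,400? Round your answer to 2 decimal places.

33400 = 10180 · e^(0.033·t)
t = ln(33400/10180) / 0.033 = ln(3.28094) / 0.033 = 1.18813 / 0.033

t ≈ 36.00 years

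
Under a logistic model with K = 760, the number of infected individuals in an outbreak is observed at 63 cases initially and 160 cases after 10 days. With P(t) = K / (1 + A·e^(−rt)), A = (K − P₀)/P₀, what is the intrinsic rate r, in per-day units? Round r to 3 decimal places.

r ≈ 0.108 per day

A = (760 − 63)/63 = 11.06349
160 = 760/(1 + 11.06349·e^(−r·10)) → e^(−10r) = (4.75 − 1)/11.06349 = 0.338953
r = −ln(0.338953)/10 = 1.08189/10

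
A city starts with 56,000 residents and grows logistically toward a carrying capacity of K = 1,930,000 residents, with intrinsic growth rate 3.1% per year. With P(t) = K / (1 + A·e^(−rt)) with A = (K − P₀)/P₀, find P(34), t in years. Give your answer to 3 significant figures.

≈ 152,000 residents

A = (1930000 − 56000)/56000 = 33.46429
P(34) = 1930000 / (1 + 33.46429·e^(−0.031·34)) = 1930000 / (1 + 33.46429·0.348541)
= 1930000 / 12.66367 ≈ 152404.49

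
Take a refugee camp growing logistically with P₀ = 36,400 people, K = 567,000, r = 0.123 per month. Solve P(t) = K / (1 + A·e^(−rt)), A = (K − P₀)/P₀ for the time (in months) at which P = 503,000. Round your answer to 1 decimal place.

A = (567000 − 36400)/36400 = 14.57692
503000 = 567000/(1 + 14.57692·e^(−0.123t)) → 1 + 14.57692·e^(−0.123t) = 1.12724
e^(−0.123t) = 0.008729 → t = ln(114.5655)/0.123 = 4.74115/0.123

t ≈ 38.5 months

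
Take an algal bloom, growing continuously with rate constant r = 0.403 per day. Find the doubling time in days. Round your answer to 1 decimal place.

doubling time ≈ 1.7 days

doubling time = ln(2) / |r| = 0.69315 / 0.403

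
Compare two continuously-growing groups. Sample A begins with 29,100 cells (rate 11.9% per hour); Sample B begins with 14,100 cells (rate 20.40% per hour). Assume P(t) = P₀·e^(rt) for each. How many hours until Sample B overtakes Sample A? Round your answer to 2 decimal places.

t ≈ 8.52 hours

29100·e^(0.119t) = 14100·e^(0.204t)
29100/14100 = e^((0.204 − 0.119)t) → ln(2.06383) = 0.085·t
t = 0.72456 / 0.085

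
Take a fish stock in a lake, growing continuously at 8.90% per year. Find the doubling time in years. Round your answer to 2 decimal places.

doubling time ≈ 7.79 years

doubling time = ln(2) / |r| = 0.69315 / 0.089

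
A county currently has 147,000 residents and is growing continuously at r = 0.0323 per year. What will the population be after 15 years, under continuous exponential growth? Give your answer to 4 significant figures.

≈ 238,600 residents

P(15) = 147000 · e^(0.0323·15) = 147000 · e^(0.4845)
= 147000 · 1.62336 ≈ 238634.38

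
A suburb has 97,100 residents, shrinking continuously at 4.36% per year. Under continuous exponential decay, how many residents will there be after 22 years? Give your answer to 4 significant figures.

P(22) = 97100 · e^(-0.0436·22) = 97100 · e^(-0.9592)
= 97100 · 0.3832 ≈ 37208.65

≈ 37,210 residents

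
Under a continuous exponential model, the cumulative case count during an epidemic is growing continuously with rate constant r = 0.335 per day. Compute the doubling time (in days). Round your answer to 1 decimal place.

doubling time ≈ 2.1 days

doubling time = ln(2) / |r| = 0.69315 / 0.335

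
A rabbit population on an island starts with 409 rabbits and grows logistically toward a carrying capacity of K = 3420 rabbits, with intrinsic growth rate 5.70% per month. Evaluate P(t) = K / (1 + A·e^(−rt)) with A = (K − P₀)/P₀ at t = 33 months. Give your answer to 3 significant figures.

A = (3420 − 409)/409 = 7.36186
P(33) = 3420 / (1 + 7.36186·e^(−0.057·33)) = 3420 / (1 + 7.36186·0.152438)
= 3420 / 2.12222 ≈ 1611.52

≈ 1,610 rabbits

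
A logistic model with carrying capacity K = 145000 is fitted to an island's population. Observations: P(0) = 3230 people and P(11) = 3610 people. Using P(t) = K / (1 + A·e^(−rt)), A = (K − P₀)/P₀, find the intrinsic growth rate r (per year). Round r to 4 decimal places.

A = (145000 − 3230)/3230 = 43.89164
3610 = 145000/(1 + 43.89164·e^(−r·11)) → e^(−11r) = (40.1662 − 1)/43.89164 = 0.892339
r = −ln(0.892339)/11 = 0.11391/11

r ≈ 0.0104 per year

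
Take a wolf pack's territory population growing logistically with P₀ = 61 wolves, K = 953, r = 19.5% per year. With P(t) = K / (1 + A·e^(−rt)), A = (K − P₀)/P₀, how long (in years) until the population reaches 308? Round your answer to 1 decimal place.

A = (953 − 61)/61 = 14.62295
308 = 953/(1 + 14.62295·e^(−0.195t)) → 1 + 14.62295·e^(−0.195t) = 3.09416
e^(−0.195t) = 0.14321 → t = ln(6.98274)/0.195 = 1.94344/0.195

t ≈ 10.0 years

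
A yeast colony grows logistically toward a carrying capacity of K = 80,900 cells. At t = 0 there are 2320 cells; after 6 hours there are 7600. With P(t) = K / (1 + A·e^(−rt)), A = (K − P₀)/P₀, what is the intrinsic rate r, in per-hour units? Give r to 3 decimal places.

A = (80900 − 2320)/2320 = 33.87069
7600 = 80900/(1 + 33.87069·e^(−r·6)) → e^(−6r) = (10.64474 − 1)/33.87069 = 0.284752
r = −ln(0.284752)/6 = 1.25614/6

r ≈ 0.209 per hour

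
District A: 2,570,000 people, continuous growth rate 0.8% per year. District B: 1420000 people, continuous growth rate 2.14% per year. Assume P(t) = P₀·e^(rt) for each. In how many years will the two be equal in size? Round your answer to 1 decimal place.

2570000·e^(0.008t) = 1420000·e^(0.0214t)
2570000/1420000 = e^((0.0214 − 0.008)t) → ln(1.80986) = 0.0134·t
t = 0.59325 / 0.0134

t ≈ 44.3 years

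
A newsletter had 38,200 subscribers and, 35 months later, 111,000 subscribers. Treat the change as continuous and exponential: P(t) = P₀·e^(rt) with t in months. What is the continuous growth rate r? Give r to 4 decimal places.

r ≈ 0.0305 per month

111000 = 38200 · e^(r·35)
e^(35r) = 111000/38200 = 2.90576
r = ln(2.90576) / 35 = 1.06669 / 35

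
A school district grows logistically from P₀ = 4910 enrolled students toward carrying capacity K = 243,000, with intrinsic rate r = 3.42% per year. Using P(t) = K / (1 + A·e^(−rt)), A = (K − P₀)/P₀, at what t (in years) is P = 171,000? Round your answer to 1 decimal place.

A = (243000 − 4910)/4910 = 48.49084
171000 = 243000/(1 + 48.49084·e^(−0.0342t)) → 1 + 48.49084·e^(−0.0342t) = 1.42105
e^(−0.0342t) = 0.008683 → t = ln(115.16573)/0.0342 = 4.74637/0.0342

t ≈ 138.8 years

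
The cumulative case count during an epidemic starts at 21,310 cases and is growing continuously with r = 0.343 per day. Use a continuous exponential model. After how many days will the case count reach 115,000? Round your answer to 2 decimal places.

t ≈ 4.91 days

115000 = 21310 · e^(0.343·t)
t = ln(115000/21310) / 0.343 = ln(5.39653) / 0.343 = 1.68576 / 0.343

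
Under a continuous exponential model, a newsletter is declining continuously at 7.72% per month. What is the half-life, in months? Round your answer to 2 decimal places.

half-life ≈ 8.98 months

half-life = ln(2) / |r| = 0.69315 / 0.0772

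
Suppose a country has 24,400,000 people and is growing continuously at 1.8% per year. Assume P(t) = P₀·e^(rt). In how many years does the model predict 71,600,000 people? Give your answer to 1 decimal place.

t ≈ 59.8 years

71600000 = 24400000 · e^(0.018·t)
t = ln(71600000/24400000) / 0.018 = ln(2.93443) / 0.018 = 1.07651 / 0.018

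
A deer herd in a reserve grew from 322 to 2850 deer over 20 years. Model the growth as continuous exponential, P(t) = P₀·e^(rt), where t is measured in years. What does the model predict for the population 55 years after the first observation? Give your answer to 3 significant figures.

r = ln(2850/322) / 20 ≈ 0.109026 per year
P(55) = 322 · e^(0.109026·55) = 322 · 401.99414 ≈ 129442.11

≈ 129,000 deer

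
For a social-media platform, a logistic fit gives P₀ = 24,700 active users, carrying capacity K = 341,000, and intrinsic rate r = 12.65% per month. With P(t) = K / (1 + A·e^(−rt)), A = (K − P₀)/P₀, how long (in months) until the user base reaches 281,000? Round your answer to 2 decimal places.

A = (341000 − 24700)/24700 = 12.80567
281000 = 341000/(1 + 12.80567·e^(−0.1265t)) → 1 + 12.80567·e^(−0.1265t) = 1.21352
e^(−0.1265t) = 0.016674 → t = ln(59.97321)/0.1265 = 4.0939/0.1265

t ≈ 32.36 months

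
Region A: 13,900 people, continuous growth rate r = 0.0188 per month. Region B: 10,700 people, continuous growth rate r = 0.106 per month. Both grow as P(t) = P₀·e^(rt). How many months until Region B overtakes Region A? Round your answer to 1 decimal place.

13900·e^(0.0188t) = 10700·e^(0.106t)
13900/10700 = e^((0.106 − 0.0188)t) → ln(1.29907) = 0.0872·t
t = 0.26165 / 0.0872

t ≈ 3.0 months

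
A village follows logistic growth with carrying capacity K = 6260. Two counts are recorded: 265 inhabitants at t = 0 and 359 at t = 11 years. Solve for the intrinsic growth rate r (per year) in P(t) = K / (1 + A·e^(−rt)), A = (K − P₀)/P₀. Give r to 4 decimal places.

A = (6260 − 265)/265 = 22.62264
359 = 6260/(1 + 22.62264·e^(−r·11)) → e^(−11r) = (17.43733 − 1)/22.62264 = 0.726587
r = −ln(0.726587)/11 = 0.3194/11

r ≈ 0.0290 per year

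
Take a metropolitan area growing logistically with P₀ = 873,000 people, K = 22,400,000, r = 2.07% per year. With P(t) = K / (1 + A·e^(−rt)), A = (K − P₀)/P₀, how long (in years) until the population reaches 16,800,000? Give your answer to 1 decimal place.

A = (22400000 − 873000)/873000 = 24.65865
16800000 = 22400000/(1 + 24.65865·e^(−0.0207t)) → 1 + 24.65865·e^(−0.0207t) = 1.33333
e^(−0.0207t) = 0.013518 → t = ln(73.97595)/0.0207 = 4.30374/0.0207

t ≈ 207.9 years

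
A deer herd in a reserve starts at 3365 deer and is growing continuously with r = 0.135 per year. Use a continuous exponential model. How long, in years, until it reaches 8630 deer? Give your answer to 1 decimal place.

8630 = 3365 · e^(0.135·t)
t = ln(8630/3365) / 0.135 = ln(2.56464) / 0.135 = 0.94182 / 0.135

t ≈ 7.0 years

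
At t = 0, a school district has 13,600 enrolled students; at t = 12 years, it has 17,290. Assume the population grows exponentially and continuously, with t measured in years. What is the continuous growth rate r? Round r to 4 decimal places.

17290 = 13600 · e^(r·12)
e^(12r) = 17290/13600 = 1.27132
r = ln(1.27132) / 12 = 0.24006 / 12

r ≈ 0.0200 per year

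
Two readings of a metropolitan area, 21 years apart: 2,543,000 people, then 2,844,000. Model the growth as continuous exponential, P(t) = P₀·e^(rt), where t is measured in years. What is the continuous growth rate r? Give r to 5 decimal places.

r ≈ 0.00533 per year

2844000 = 2543000 · e^(r·21)
e^(21r) = 2844000/2543000 = 1.11836
r = ln(1.11836) / 21 = 0.11187 / 21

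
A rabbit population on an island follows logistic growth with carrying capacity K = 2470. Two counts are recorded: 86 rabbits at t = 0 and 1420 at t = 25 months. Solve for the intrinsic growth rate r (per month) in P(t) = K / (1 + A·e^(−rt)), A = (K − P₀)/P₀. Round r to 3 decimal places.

r ≈ 0.145 per month

A = (2470 − 86)/86 = 27.72093
1420 = 2470/(1 + 27.72093·e^(−r·25)) → e^(−25r) = (1.73944 − 1)/27.72093 = 0.026674
r = −ln(0.026674)/25 = 3.62405/25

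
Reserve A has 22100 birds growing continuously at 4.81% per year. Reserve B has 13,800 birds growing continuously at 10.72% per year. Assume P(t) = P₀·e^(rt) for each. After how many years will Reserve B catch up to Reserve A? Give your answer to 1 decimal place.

t ≈ 8.0 years

22100·e^(0.0481t) = 13800·e^(0.1072t)
22100/13800 = e^((0.1072 − 0.0481)t) → ln(1.60145) = 0.0591·t
t = 0.47091 / 0.0591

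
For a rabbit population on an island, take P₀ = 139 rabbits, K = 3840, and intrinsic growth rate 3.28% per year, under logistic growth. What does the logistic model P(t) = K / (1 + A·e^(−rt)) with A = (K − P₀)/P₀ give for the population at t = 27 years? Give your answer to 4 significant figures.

≈ 320.5 rabbits

A = (3840 − 139)/139 = 26.6259
P(27) = 3840 / (1 + 26.6259·e^(−0.0328·27)) = 3840 / (1 + 26.6259·0.412467)
= 3840 / 11.98229 ≈ 320.47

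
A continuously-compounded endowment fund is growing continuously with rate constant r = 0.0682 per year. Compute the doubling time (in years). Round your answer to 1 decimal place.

doubling time = ln(2) / |r| = 0.69315 / 0.0682

doubling time ≈ 10.2 years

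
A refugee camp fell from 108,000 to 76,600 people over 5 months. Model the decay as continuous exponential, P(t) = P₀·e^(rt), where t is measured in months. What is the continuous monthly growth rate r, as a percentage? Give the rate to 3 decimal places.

r ≈ -6.871% per month

76600 = 108000 · e^(r·5)
e^(5r) = 76600/108000 = 0.70926
r = ln(0.70926) / 5 = -0.34353 / 5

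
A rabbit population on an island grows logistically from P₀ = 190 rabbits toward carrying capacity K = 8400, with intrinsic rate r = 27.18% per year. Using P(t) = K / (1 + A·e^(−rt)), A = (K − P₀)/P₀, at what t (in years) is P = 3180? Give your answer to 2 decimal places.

A = (8400 − 190)/190 = 43.21053
3180 = 8400/(1 + 43.21053·e^(−0.2718t)) → 1 + 43.21053·e^(−0.2718t) = 2.64151
e^(−0.2718t) = 0.037989 → t = ln(26.32365)/0.2718 = 3.27047/0.2718

t ≈ 12.03 years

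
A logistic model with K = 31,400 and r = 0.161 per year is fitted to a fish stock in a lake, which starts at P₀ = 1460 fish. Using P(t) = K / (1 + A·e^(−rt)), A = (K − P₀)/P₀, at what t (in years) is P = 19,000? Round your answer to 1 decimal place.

A = (31400 − 1460)/1460 = 20.50685
19000 = 31400/(1 + 20.50685·e^(−0.161t)) → 1 + 20.50685·e^(−0.161t) = 1.65263
e^(−0.161t) = 0.031825 → t = ln(31.42179)/0.161 = 3.4475/0.161

t ≈ 21.4 years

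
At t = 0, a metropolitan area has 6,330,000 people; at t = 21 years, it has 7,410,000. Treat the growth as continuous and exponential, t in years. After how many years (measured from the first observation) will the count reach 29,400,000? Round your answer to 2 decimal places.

t ≈ 204.72 years

r = ln(7410000/6330000) / 21 ≈ 0.007501 per year
t = ln(29400000/6330000) / r = 1.53569 / 0.007501 ≈ 204.72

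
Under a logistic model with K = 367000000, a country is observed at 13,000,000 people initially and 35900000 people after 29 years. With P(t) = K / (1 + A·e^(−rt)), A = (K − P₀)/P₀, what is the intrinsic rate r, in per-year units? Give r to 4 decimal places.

r ≈ 0.0373 per year

A = (367000000 − 13000000)/13000000 = 27.23077
35900000 = 367000000/(1 + 27.23077·e^(−r·29)) → e^(−29r) = (10.22284 − 1)/27.23077 = 0.338692
r = −ln(0.338692)/29 = 1.08266/29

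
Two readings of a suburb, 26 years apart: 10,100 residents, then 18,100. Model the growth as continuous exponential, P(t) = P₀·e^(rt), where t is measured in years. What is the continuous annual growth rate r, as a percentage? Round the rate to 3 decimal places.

r ≈ 2.244% per year

18100 = 10100 · e^(r·26)
e^(26r) = 18100/10100 = 1.79208
r = ln(1.79208) / 26 = 0.58338 / 26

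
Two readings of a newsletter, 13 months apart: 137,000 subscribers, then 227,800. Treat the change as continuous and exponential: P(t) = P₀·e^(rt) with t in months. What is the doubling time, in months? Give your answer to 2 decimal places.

r = ln(227800/137000) / 13 = ln(1.66277) / 13 ≈ 0.039114 per month
doubling time = ln 2 / |r| = 0.69315 / 0.039114

doubling time ≈ 17.72 months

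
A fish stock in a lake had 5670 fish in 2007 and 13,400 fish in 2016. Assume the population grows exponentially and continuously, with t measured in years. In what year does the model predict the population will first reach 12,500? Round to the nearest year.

r = ln(13400/5670) / 9 = 0.86007/9 ≈ 0.095563 per year
t = ln(12500/5670) / r = 0.79054/0.095563 ≈ 8.27 years after 2007

year 2015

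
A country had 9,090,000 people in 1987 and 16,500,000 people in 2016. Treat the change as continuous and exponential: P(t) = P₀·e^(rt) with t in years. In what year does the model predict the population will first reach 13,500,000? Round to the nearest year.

year 2006

r = ln(16500000/9090000) / 29 = 0.59619/29 ≈ 0.020558 per year
t = ln(13500000/9090000) / r = 0.39551/0.020558 ≈ 19.24 years after 1987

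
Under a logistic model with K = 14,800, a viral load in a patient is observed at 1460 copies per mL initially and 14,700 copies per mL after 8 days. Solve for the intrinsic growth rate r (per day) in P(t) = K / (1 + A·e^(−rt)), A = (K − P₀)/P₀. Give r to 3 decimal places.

r ≈ 0.900 per day

A = (14800 − 1460)/1460 = 9.13699
14700 = 14800/(1 + 9.13699·e^(−r·8)) → e^(−8r) = (1.0068 − 1)/9.13699 = 0.000745
r = −ln(0.000745)/8 = 7.20276/8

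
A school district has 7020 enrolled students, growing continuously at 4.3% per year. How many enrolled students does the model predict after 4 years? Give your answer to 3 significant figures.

≈ 8,340 enrolled students

P(4) = 7020 · e^(0.043·4) = 7020 · e^(0.172)
= 7020 · 1.18768 ≈ 8337.5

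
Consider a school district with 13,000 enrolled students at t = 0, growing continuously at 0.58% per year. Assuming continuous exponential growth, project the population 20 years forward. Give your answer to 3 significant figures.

P(20) = 13000 · e^(0.0058·20) = 13000 · e^(0.116)
= 13000 · 1.123 ≈ 14598.95

≈ 14,600 enrolled students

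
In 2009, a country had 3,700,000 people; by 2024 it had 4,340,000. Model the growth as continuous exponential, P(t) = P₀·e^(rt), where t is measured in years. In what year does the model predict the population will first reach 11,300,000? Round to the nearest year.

r = ln(4340000/3700000) / 15 = 0.15954/15 ≈ 0.010636 per year
t = ln(11300000/3700000) / r = 1.11647/0.010636 ≈ 104.97 years after 2009

year 2114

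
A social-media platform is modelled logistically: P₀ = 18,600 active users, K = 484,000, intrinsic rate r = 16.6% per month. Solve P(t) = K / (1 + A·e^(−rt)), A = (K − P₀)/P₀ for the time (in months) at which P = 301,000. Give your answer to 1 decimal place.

t ≈ 22.4 months

A = (484000 − 18600)/18600 = 25.02151
301000 = 484000/(1 + 25.02151·e^(−0.166t)) → 1 + 25.02151·e^(−0.166t) = 1.60797
e^(−0.166t) = 0.024298 → t = ln(41.15559)/0.166 = 3.71736/0.166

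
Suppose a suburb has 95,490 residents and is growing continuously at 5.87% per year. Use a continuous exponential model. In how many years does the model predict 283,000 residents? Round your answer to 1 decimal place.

t ≈ 18.5 years

283000 = 95490 · e^(0.0587·t)
t = ln(283000/95490) / 0.0587 = ln(2.96366) / 0.0587 = 1.08643 / 0.0587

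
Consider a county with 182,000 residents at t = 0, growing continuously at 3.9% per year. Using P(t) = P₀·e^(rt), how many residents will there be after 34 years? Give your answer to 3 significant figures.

≈ 685,000 residents

P(34) = 182000 · e^(0.039·34) = 182000 · e^(1.326)
= 182000 · 3.76595 ≈ 685402.79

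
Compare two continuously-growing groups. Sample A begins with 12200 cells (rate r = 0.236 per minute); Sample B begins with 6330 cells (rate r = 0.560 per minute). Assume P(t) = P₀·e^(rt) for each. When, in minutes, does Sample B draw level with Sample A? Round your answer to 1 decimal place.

12200·e^(0.236t) = 6330·e^(0.56t)
12200/6330 = e^((0.56 − 0.236)t) → ln(1.92733) = 0.324·t
t = 0.65614 / 0.324

t ≈ 2.0 minutes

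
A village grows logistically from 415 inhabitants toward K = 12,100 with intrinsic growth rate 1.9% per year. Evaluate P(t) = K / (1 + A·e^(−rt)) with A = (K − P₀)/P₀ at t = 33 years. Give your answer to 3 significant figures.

A = (12100 − 415)/415 = 28.15663
P(33) = 12100 / (1 + 28.15663·e^(−0.019·33)) = 12100 / (1 + 28.15663·0.534192)
= 12100 / 16.04104 ≈ 754.31

≈ 754 inhabitants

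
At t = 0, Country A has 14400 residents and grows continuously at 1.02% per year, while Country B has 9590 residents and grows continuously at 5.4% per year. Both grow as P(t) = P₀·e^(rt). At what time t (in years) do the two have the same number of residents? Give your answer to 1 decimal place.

14400·e^(0.0102t) = 9590·e^(0.054t)
14400/9590 = e^((0.054 − 0.0102)t) → ln(1.50156) = 0.0438·t
t = 0.40651 / 0.0438

t ≈ 9.3 years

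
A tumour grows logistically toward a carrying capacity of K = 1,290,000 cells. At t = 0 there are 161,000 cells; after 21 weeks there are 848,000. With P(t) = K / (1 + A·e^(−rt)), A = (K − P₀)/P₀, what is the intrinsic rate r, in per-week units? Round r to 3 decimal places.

r ≈ 0.124 per week

A = (1290000 − 161000)/161000 = 7.01242
848000 = 1290000/(1 + 7.01242·e^(−r·21)) → e^(−21r) = (1.52123 − 1)/7.01242 = 0.074329
r = −ln(0.074329)/21 = 2.59925/21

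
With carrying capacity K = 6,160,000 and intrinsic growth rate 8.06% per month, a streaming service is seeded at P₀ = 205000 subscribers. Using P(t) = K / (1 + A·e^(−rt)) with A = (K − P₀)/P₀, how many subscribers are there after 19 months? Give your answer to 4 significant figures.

A = (6160000 − 205000)/205000 = 29.04878
P(19) = 6160000 / (1 + 29.04878·e^(−0.0806·19)) = 6160000 / (1 + 29.04878·0.216233)
= 6160000 / 7.2813 ≈ 846003.11

≈ 846,000 subscribers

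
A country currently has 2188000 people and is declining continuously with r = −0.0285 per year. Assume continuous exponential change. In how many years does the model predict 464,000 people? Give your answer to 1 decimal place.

t ≈ 54.4 years

464000 = 2188000 · e^(-0.0285·t)
t = ln(464000/2188000) / -0.0285 = ln(0.21207) / -0.0285 = -1.55086 / -0.0285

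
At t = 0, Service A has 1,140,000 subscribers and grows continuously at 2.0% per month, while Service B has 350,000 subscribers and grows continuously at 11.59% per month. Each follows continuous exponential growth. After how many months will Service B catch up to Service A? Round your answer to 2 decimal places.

1140000·e^(0.02t) = 350000·e^(0.1159t)
1140000/350000 = e^((0.1159 − 0.02)t) → ln(3.25714) = 0.0959·t
t = 1.18085 / 0.0959

t ≈ 12.31 months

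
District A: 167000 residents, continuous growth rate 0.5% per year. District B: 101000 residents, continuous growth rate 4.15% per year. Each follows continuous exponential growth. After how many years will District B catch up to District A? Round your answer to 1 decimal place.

167000·e^(0.005t) = 101000·e^(0.0415t)
167000/101000 = e^((0.0415 − 0.005)t) → ln(1.65347) = 0.0365·t
t = 0.50287 / 0.0365

t ≈ 13.8 years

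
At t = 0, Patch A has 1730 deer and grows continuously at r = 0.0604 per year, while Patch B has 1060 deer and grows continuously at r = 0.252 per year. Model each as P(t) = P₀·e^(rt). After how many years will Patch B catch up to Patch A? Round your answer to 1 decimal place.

1730·e^(0.0604t) = 1060·e^(0.252t)
1730/1060 = e^((0.252 − 0.0604)t) → ln(1.63208) = 0.1916·t
t = 0.48985 / 0.1916

t ≈ 2.6 years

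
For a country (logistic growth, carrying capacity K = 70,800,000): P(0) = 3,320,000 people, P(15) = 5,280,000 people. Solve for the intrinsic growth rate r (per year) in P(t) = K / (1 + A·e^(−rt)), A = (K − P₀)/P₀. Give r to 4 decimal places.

r ≈ 0.0329 per year

A = (70800000 − 3320000)/3320000 = 20.3253
5280000 = 70800000/(1 + 20.3253·e^(−r·15)) → e^(−15r) = (13.40909 − 1)/20.3253 = 0.610524
r = −ln(0.610524)/15 = 0.49344/15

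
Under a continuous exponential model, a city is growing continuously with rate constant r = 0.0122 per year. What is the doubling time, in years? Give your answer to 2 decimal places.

doubling time ≈ 56.82 years

doubling time = ln(2) / |r| = 0.69315 / 0.0122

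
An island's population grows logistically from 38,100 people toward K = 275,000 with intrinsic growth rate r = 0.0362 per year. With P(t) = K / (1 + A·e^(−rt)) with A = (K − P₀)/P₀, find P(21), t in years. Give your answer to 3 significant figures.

≈ 70,400 people

A = (275000 − 38100)/38100 = 6.21785
P(21) = 275000 / (1 + 6.21785·e^(−0.0362·21)) = 275000 / (1 + 6.21785·0.467573)
= 275000 / 3.9073 ≈ 70381.13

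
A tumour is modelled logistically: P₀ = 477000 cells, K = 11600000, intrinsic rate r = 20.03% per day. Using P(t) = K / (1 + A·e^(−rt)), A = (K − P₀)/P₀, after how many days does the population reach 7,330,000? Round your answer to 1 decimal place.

A = (11600000 − 477000)/477000 = 23.31866
7330000 = 11600000/(1 + 23.31866·e^(−0.2003t)) → 1 + 23.31866·e^(−0.2003t) = 1.58254
e^(−0.2003t) = 0.024982 → t = ln(40.02945)/0.2003 = 3.68962/0.2003

t ≈ 18.4 days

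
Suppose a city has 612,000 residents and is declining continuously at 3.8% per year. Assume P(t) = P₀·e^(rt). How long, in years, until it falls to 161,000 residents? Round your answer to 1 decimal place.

161000 = 612000 · e^(-0.038·t)
t = ln(161000/612000) / -0.038 = ln(0.26307) / -0.038 = -1.33533 / -0.038

t ≈ 35.1 years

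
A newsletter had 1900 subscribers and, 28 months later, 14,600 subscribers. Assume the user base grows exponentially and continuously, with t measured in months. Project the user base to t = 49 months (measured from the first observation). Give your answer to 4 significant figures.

r = ln(14600/1900) / 28 ≈ 0.072827 per month
P(49) = 1900 · e^(0.072827·49) = 1900 · 35.4649 ≈ 67383.3

≈ 67,380 subscribers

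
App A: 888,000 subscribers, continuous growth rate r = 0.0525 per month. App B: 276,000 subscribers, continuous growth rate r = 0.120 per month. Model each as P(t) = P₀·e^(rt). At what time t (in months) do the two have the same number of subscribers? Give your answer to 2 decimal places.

t ≈ 17.31 months

888000·e^(0.0525t) = 276000·e^(0.12t)
888000/276000 = e^((0.12 − 0.0525)t) → ln(3.21739) = 0.0675·t
t = 1.16857 / 0.0675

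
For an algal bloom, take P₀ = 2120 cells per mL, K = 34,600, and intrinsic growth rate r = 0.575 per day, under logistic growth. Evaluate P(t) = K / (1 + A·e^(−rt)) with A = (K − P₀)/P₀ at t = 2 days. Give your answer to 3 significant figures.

A = (34600 − 2120)/2120 = 15.32075
P(2) = 34600 / (1 + 15.32075·e^(−0.575·2)) = 34600 / (1 + 15.32075·0.316637)
= 34600 / 5.85111 ≈ 5913.4

≈ 5,910 cells per mL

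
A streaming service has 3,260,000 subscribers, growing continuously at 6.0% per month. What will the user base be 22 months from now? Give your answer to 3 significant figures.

P(22) = 3260000 · e^(0.06·22) = 3260000 · e^(1.32)
= 3260000 · 3.74342 ≈ 12203553.69

≈ 12,200,000 subscribers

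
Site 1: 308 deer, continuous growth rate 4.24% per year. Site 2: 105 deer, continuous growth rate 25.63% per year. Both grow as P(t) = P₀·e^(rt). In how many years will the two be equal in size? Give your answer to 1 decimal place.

308·e^(0.0424t) = 105·e^(0.2563t)
308/105 = e^((0.2563 − 0.0424)t) → ln(2.93333) = 0.2139·t
t = 1.07614 / 0.2139

t ≈ 5.0 years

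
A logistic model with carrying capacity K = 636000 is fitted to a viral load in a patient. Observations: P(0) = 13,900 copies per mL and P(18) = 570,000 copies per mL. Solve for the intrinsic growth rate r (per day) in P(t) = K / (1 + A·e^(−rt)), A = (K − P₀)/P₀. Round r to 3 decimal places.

A = (636000 − 13900)/13900 = 44.7554
570000 = 636000/(1 + 44.7554·e^(−r·18)) → e^(−18r) = (1.11579 − 1)/44.7554 = 0.002587
r = −ln(0.002587)/18 = 5.95719/18

r ≈ 0.331 per day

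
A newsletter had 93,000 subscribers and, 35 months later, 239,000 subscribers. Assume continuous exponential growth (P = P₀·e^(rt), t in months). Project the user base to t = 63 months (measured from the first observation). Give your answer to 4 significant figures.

≈ 508,500 subscribers

r = ln(239000/93000) / 35 ≈ 0.026968 per month
P(63) = 93000 · e^(0.026968·63) = 93000 · 5.46823 ≈ 508545.56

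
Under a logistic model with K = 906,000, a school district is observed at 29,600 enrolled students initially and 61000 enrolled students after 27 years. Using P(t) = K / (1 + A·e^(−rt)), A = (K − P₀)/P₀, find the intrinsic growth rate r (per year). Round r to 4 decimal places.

r ≈ 0.0281 per year

A = (906000 − 29600)/29600 = 29.60811
61000 = 906000/(1 + 29.60811·e^(−r·27)) → e^(−27r) = (14.85246 − 1)/29.60811 = 0.46786
r = −ln(0.46786)/27 = 0.75959/27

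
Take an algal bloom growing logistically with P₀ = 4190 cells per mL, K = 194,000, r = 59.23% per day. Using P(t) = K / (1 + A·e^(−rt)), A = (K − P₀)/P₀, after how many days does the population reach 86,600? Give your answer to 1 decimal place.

A = (194000 − 4190)/4190 = 45.30072
86600 = 194000/(1 + 45.30072·e^(−0.5923t)) → 1 + 45.30072·e^(−0.5923t) = 2.24018
e^(−0.5923t) = 0.027377 → t = ln(36.52739)/0.5923 = 3.59806/0.5923

t ≈ 6.1 days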